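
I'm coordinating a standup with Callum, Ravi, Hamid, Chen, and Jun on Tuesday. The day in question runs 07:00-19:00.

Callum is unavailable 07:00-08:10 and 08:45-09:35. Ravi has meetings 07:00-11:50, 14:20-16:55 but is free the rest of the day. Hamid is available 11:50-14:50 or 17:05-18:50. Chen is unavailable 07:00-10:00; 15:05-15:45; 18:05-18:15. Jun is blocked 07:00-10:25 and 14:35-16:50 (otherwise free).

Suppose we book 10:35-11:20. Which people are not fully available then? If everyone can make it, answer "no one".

Callum free: 08:10-08:45, 09:35-19:00 (invert busy blocks within the working day).
Ravi free: 11:50-14:20, 16:55-19:00 (invert busy blocks within the working day).
Hamid free: 11:50-14:50, 17:05-18:50.
Chen free: 10:00-15:05, 15:45-18:05, 18:15-19:00 (invert busy blocks within the working day).
Jun free: 10:25-14:35, 16:50-19:00 (invert busy blocks within the working day).
Callum: free for 10:35-11:20. Ravi: not fully free for 10:35-11:20. Hamid: not fully free for 10:35-11:20. Chen: free for 10:35-11:20. Jun: free for 10:35-11:20.

Hamid, Ravi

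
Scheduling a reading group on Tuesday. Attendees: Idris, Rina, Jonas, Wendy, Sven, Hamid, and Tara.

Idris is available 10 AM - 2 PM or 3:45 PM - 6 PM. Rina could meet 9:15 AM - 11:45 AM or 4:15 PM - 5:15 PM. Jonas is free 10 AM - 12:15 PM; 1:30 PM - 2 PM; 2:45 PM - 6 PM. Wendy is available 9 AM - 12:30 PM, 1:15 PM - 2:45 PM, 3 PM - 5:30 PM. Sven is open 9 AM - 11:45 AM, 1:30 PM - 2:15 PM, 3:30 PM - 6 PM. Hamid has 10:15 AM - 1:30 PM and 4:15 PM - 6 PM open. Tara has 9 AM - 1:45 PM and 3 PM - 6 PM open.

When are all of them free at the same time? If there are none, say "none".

10:15-11:45, 16:15-17:15

Idris ∩ Rina: 10:00-11:45, 16:15-17:15.
Idris ∩ Rina ∩ Jonas: 10:00-11:45, 16:15-17:15.
Idris ∩ Rina ∩ Jonas ∩ Wendy: 10:00-11:45, 16:15-17:15.
Idris ∩ Rina ∩ Jonas ∩ Wendy ∩ Sven: 10:00-11:45, 16:15-17:15.
Idris ∩ Rina ∩ Jonas ∩ Wendy ∩ Sven ∩ Hamid: 10:15-11:45, 16:15-17:15.
Idris ∩ Rina ∩ Jonas ∩ Wendy ∩ Sven ∩ Hamid ∩ Tara: 10:15-11:45, 16:15-17:15.
So the common availability across everyone is 10:15-11:45, 16:15-17:15.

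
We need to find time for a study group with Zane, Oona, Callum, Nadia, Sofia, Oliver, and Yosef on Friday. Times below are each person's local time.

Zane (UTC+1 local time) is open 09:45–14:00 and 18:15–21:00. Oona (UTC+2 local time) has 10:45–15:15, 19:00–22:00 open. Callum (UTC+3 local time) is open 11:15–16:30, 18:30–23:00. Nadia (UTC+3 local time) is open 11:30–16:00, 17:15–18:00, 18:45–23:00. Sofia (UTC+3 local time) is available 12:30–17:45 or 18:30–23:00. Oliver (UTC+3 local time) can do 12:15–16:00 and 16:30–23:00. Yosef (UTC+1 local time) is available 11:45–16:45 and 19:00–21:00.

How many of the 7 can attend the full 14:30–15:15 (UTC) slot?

Zane in UTC: 08:45-13:00, 17:15-20:00 (subtract 1h to convert from UTC+1).
Oona in UTC: 08:45-13:15, 17:00-20:00 (subtract 2h to convert from UTC+2).
Callum in UTC: 08:15-13:30, 15:30-20:00 (subtract 3h to convert from UTC+3).
Nadia in UTC: 08:30-13:00, 14:15-15:00, 15:45-20:00 (subtract 3h to convert from UTC+3).
Sofia in UTC: 09:30-14:45, 15:30-20:00 (subtract 3h to convert from UTC+3).
Oliver in UTC: 09:15-13:00, 13:30-20:00 (subtract 3h to convert from UTC+3).
Yosef in UTC: 10:45-15:45, 18:00-20:00 (subtract 1h to convert from UTC+1).
Oliver and Yosef can make the full 14:30-15:15 slot — that's 2.

2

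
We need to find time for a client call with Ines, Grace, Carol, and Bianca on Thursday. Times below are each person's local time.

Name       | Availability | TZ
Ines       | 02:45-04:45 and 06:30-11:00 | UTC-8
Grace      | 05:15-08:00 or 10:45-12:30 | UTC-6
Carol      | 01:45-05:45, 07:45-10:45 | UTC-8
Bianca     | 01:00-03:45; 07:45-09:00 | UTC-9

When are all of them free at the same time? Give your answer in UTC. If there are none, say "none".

Ines in UTC: 10:45-12:45, 14:30-19:00 (add 8h to convert from UTC-8).
Grace in UTC: 11:15-14:00, 16:45-18:30 (add 6h to convert from UTC-6).
Carol in UTC: 09:45-13:45, 15:45-18:45 (add 8h to convert from UTC-8).
Bianca in UTC: 10:00-12:45, 16:45-18:00 (add 9h to convert from UTC-9).
Ines ∩ Grace: 11:15-12:45, 16:45-18:30.
Ines ∩ Grace ∩ Carol: 11:15-12:45, 16:45-18:30.
Ines ∩ Grace ∩ Carol ∩ Bianca: 11:15-12:45, 16:45-18:00.

11:15-12:45, 16:45-18:00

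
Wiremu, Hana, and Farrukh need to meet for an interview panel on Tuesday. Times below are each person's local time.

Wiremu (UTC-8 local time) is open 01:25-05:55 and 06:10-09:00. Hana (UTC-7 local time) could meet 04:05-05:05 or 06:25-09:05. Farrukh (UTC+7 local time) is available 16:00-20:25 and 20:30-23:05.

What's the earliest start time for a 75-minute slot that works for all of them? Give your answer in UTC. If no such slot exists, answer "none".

14:10

Wiremu in UTC: 09:25-13:55, 14:10-17:00 (add 8h to convert from UTC-8).
Hana in UTC: 11:05-12:05, 13:25-16:05 (add 7h to convert from UTC-7).
Farrukh in UTC: 09:00-13:25, 13:30-16:05 (subtract 7h to convert from UTC+7).
Wiremu ∩ Hana: 11:05-12:05, 13:25-13:55, 14:10-16:05.
Wiremu ∩ Hana ∩ Farrukh: 11:05-12:05, 13:30-13:55, 14:10-16:05.
Those are the intersection windows.
The first common window of at least 75 minutes is 14:10-16:05, so the earliest start is 14:10.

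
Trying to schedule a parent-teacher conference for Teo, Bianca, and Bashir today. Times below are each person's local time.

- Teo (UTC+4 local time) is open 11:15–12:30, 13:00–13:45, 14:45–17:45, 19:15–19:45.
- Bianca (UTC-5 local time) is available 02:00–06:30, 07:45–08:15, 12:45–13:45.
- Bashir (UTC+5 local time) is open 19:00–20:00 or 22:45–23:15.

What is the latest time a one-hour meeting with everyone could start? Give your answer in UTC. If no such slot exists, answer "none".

Teo in UTC: 07:15-08:30, 09:00-09:45, 10:45-13:45, 15:15-15:45 (subtract 4h to convert from UTC+4).
Bianca in UTC: 07:00-11:30, 12:45-13:15, 17:45-18:45 (add 5h to convert from UTC-5).
Bashir in UTC: 14:00-15:00, 17:45-18:15 (subtract 5h to convert from UTC+5).
Teo ∩ Bianca: 07:15-08:30, 09:00-09:45, 10:45-11:30, 12:45-13:15.
Teo ∩ Bianca ∩ Bashir: ∅.
There is no time when everyone is free.
No common window is at least 60 minutes long.

none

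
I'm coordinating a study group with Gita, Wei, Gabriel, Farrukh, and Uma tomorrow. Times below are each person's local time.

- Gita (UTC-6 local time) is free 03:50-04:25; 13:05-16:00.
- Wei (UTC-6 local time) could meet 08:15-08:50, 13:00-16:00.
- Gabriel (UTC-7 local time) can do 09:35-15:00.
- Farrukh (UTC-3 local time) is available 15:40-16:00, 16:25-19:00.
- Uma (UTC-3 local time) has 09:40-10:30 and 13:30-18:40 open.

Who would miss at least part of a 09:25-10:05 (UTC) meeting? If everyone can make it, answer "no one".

Gita in UTC: 09:50-10:25, 19:05-22:00 (add 6h to convert from UTC-6).
Wei in UTC: 14:15-14:50, 19:00-22:00 (add 6h to convert from UTC-6).
Gabriel in UTC: 16:35-22:00 (add 7h to convert from UTC-7).
Farrukh in UTC: 18:40-19:00, 19:25-22:00 (add 3h to convert from UTC-3).
Uma in UTC: 12:40-13:30, 16:30-21:40 (add 3h to convert from UTC-3).
Gita: not fully free for 09:25-10:05. Wei: not fully free for 09:25-10:05. Gabriel: not fully free for 09:25-10:05. Farrukh: not fully free for 09:25-10:05. Uma: not fully free for 09:25-10:05.

Farrukh, Gabriel, Gita, Uma, Wei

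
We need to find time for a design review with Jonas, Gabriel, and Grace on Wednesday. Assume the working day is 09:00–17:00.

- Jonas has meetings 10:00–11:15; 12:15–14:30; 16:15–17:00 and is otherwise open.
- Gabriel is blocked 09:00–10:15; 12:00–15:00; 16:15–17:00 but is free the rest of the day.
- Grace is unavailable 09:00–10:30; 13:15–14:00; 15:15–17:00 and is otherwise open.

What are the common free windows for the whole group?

Jonas free: 09:00-10:00, 11:15-12:15, 14:30-16:15 (invert busy blocks within the working day).
Gabriel free: 10:15-12:00, 15:00-16:15 (invert busy blocks within the working day).
Grace free: 10:30-13:15, 14:00-15:15 (invert busy blocks within the working day).
Jonas ∩ Gabriel: 11:15-12:00, 15:00-16:15.
Jonas ∩ Gabriel ∩ Grace: 11:15-12:00, 15:00-15:15.
So the common availability across everyone is 11:15-12:00, 15:00-15:15.

11:15-12:00, 15:00-15:15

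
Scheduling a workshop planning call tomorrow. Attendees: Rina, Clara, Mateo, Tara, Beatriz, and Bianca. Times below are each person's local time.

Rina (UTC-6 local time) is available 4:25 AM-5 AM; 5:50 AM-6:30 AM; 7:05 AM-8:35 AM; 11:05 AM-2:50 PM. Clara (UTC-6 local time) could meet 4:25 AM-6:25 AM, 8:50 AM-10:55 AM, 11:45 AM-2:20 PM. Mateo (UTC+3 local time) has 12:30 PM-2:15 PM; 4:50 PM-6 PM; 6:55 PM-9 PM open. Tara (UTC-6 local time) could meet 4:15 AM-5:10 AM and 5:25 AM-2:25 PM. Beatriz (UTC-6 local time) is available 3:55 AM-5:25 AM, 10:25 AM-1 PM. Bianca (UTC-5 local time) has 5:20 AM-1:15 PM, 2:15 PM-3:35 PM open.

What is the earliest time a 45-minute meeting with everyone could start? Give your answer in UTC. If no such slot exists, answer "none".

Rina in UTC: 10:25-11:00, 11:50-12:30, 13:05-14:35, 17:05-20:50 (add 6h to convert from UTC-6).
Clara in UTC: 10:25-12:25, 14:50-16:55, 17:45-20:20 (add 6h to convert from UTC-6).
Mateo in UTC: 09:30-11:15, 13:50-15:00, 15:55-18:00 (subtract 3h to convert from UTC+3).
Tara in UTC: 10:15-11:10, 11:25-20:25 (add 6h to convert from UTC-6).
Beatriz in UTC: 09:55-11:25, 16:25-19:00 (add 6h to convert from UTC-6).
Bianca in UTC: 10:20-18:15, 19:15-20:35 (add 5h to convert from UTC-5).
Rina ∩ Clara: 10:25-11:00, 11:50-12:25, 17:45-20:20.
Rina ∩ Clara ∩ Mateo: 10:25-11:00, 17:45-18:00.
Rina ∩ Clara ∩ Mateo ∩ Tara: 10:25-11:00, 17:45-18:00.
Rina ∩ Clara ∩ Mateo ∩ Tara ∩ Beatriz: 10:25-11:00, 17:45-18:00.
Rina ∩ Clara ∩ Mateo ∩ Tara ∩ Beatriz ∩ Bianca: 10:25-11:00, 17:45-18:00.
Those are the intersection windows.
No common window is at least 45 minutes long.

none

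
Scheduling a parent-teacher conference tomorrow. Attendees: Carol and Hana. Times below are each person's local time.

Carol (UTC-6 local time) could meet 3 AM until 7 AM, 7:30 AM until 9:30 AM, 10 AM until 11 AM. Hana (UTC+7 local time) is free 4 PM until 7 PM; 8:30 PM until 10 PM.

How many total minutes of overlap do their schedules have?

270

Carol in UTC: 09:00-13:00, 13:30-15:30, 16:00-17:00 (add 6h to convert from UTC-6).
Hana in UTC: 09:00-12:00, 13:30-15:00 (subtract 7h to convert from UTC+7).
Carol ∩ Hana: 09:00-12:00, 13:30-15:00.
Summing the common windows: 180 + 90 = 270 minutes.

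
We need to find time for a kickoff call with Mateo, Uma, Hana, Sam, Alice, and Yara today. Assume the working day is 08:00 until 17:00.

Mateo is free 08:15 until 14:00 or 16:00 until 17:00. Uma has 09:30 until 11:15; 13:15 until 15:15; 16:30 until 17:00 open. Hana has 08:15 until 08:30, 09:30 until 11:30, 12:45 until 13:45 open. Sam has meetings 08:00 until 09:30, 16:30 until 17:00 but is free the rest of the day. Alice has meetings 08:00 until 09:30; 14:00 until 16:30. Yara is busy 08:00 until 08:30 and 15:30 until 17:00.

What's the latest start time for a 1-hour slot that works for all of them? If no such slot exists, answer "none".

Mateo free: 08:15-14:00, 16:00-17:00.
Uma free: 09:30-11:15, 13:15-15:15, 16:30-17:00.
Hana free: 08:15-08:30, 09:30-11:30, 12:45-13:45.
Sam free: 09:30-16:30 (invert busy blocks within the working day).
Alice free: 09:30-14:00, 16:30-17:00 (invert busy blocks within the working day).
Yara free: 08:30-15:30 (invert busy blocks within the working day).
Mateo ∩ Uma: 09:30-11:15, 13:15-14:00, 16:30-17:00.
Mateo ∩ Uma ∩ Hana: 09:30-11:15, 13:15-13:45.
Mateo ∩ Uma ∩ Hana ∩ Sam: 09:30-11:15, 13:15-13:45.
Mateo ∩ Uma ∩ Hana ∩ Sam ∩ Alice: 09:30-11:15, 13:15-13:45.
Mateo ∩ Uma ∩ Hana ∩ Sam ∩ Alice ∩ Yara: 09:30-11:15, 13:15-13:45.
The last common window of at least 60 minutes is 09:30-11:15; a 60-minute meeting can start as late as 10:15 and still end by 11:15.

10:15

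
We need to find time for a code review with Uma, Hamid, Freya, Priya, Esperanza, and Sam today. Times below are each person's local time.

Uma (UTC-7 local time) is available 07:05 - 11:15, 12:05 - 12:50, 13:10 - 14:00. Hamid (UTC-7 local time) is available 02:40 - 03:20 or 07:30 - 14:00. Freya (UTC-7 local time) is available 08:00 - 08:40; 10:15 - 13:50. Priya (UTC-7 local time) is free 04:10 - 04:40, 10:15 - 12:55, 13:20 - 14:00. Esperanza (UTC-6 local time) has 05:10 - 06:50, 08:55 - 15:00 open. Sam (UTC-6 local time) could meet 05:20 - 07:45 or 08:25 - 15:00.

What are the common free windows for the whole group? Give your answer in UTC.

Uma in UTC: 14:05-18:15, 19:05-19:50, 20:10-21:00 (add 7h to convert from UTC-7).
Hamid in UTC: 09:40-10:20, 14:30-21:00 (add 7h to convert from UTC-7).
Freya in UTC: 15:00-15:40, 17:15-20:50 (add 7h to convert from UTC-7).
Priya in UTC: 11:10-11:40, 17:15-19:55, 20:20-21:00 (add 7h to convert from UTC-7).
Esperanza in UTC: 11:10-12:50, 14:55-21:00 (add 6h to convert from UTC-6).
Sam in UTC: 11:20-13:45, 14:25-21:00 (add 6h to convert from UTC-6).
Uma ∩ Hamid: 14:30-18:15, 19:05-19:50, 20:10-21:00.
Uma ∩ Hamid ∩ Freya: 15:00-15:40, 17:15-18:15, 19:05-19:50, 20:10-20:50.
Uma ∩ Hamid ∩ Freya ∩ Priya: 17:15-18:15, 19:05-19:50, 20:20-20:50.
Uma ∩ Hamid ∩ Freya ∩ Priya ∩ Esperanza: 17:15-18:15, 19:05-19:50, 20:20-20:50.
Uma ∩ Hamid ∩ Freya ∩ Priya ∩ Esperanza ∩ Sam: 17:15-18:15, 19:05-19:50, 20:20-20:50.
Those are the intersection windows.

17:15-18:15, 19:05-19:50, 20:20-20:50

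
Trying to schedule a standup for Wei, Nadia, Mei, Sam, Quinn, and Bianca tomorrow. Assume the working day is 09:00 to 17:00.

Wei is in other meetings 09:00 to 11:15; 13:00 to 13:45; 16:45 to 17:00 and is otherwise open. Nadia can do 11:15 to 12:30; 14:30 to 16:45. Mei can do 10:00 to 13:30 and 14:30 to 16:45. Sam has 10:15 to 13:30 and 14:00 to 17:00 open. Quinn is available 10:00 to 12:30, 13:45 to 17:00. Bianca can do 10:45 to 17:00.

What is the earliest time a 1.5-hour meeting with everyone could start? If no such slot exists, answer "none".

Wei free: 11:15-13:00, 13:45-16:45 (invert busy blocks within the working day).
Nadia free: 11:15-12:30, 14:30-16:45.
Mei free: 10:00-13:30, 14:30-16:45.
Sam free: 10:15-13:30, 14:00-17:00.
Quinn free: 10:00-12:30, 13:45-17:00.
Bianca free: 10:45-17:00.
Wei ∩ Nadia: 11:15-12:30, 14:30-16:45.
Wei ∩ Nadia ∩ Mei: 11:15-12:30, 14:30-16:45.
Wei ∩ Nadia ∩ Mei ∩ Sam: 11:15-12:30, 14:30-16:45.
Wei ∩ Nadia ∩ Mei ∩ Sam ∩ Quinn: 11:15-12:30, 14:30-16:45.
Wei ∩ Nadia ∩ Mei ∩ Sam ∩ Quinn ∩ Bianca: 11:15-12:30, 14:30-16:45.
The first common window of at least 90 minutes is 14:30-16:45, so the earliest start is 14:30.

14:30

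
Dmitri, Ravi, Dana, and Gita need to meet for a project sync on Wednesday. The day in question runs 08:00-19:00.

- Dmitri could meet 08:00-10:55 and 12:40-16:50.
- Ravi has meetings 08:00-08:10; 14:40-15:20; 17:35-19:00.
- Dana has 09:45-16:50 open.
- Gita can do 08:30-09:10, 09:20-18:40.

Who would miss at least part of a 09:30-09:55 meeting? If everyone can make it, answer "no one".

Dana

Dmitri free: 08:00-10:55, 12:40-16:50.
Ravi free: 08:10-14:40, 15:20-17:35 (invert busy blocks within the working day).
Dana free: 09:45-16:50.
Gita free: 08:30-09:10, 09:20-18:40.
Dmitri: free for 09:30-09:55. Ravi: free for 09:30-09:55. Dana: not fully free for 09:30-09:55. Gita: free for 09:30-09:55.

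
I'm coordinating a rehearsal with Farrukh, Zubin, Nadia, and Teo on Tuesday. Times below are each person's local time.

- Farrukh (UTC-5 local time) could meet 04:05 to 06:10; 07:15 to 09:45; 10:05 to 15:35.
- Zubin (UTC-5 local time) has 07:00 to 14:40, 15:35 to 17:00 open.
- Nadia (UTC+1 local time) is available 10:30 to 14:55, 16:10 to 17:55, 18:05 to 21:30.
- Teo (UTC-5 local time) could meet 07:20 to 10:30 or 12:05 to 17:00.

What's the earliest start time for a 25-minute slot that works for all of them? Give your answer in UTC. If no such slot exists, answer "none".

12:20

Farrukh in UTC: 09:05-11:10, 12:15-14:45, 15:05-20:35 (add 5h to convert from UTC-5).
Zubin in UTC: 12:00-19:40, 20:35-22:00 (add 5h to convert from UTC-5).
Nadia in UTC: 09:30-13:55, 15:10-16:55, 17:05-20:30 (subtract 1h to convert from UTC+1).
Teo in UTC: 12:20-15:30, 17:05-22:00 (add 5h to convert from UTC-5).
Farrukh ∩ Zubin: 12:15-14:45, 15:05-19:40.
Farrukh ∩ Zubin ∩ Nadia: 12:15-13:55, 15:10-16:55, 17:05-19:40.
Farrukh ∩ Zubin ∩ Nadia ∩ Teo: 12:20-13:55, 15:10-15:30, 17:05-19:40.
So the common availability across everyone is 12:20-13:55, 15:10-15:30, 17:05-19:40.
The first common window of at least 25 minutes is 12:20-13:55, so the earliest start is 12:20.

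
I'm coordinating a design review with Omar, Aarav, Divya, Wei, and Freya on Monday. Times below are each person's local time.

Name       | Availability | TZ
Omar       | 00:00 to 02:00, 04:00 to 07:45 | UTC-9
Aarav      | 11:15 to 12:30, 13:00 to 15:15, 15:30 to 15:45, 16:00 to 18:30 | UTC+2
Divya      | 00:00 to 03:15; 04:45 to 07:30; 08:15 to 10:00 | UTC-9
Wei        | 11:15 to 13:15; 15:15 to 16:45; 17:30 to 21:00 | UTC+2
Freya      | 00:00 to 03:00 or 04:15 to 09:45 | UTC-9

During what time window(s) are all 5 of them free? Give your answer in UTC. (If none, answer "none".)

Omar in UTC: 09:00-11:00, 13:00-16:45 (add 9h to convert from UTC-9).
Aarav in UTC: 09:15-10:30, 11:00-13:15, 13:30-13:45, 14:00-16:30 (subtract 2h to convert from UTC+2).
Divya in UTC: 09:00-12:15, 13:45-16:30, 17:15-19:00 (add 9h to convert from UTC-9).
Wei in UTC: 09:15-11:15, 13:15-14:45, 15:30-19:00 (subtract 2h to convert from UTC+2).
Freya in UTC: 09:00-12:00, 13:15-18:45 (add 9h to convert from UTC-9).
Omar ∩ Aarav: 09:15-10:30, 13:00-13:15, 13:30-13:45, 14:00-16:30.
Omar ∩ Aarav ∩ Divya: 09:15-10:30, 14:00-16:30.
Omar ∩ Aarav ∩ Divya ∩ Wei: 09:15-10:30, 14:00-14:45, 15:30-16:30.
Omar ∩ Aarav ∩ Divya ∩ Wei ∩ Freya: 09:15-10:30, 14:00-14:45, 15:30-16:30.

09:15-10:30, 14:00-14:45, 15:30-16:30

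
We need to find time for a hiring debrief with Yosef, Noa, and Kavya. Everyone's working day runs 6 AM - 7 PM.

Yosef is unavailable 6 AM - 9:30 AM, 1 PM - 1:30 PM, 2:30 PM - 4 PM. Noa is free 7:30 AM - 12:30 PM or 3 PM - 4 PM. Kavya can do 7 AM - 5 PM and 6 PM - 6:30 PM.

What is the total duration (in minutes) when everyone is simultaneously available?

Yosef free: 09:30-13:00, 13:30-14:30, 16:00-19:00 (invert busy blocks within the working day).
Noa free: 07:30-12:30, 15:00-16:00.
Kavya free: 07:00-17:00, 18:00-18:30.
Yosef ∩ Noa: 09:30-12:30.
Yosef ∩ Noa ∩ Kavya: 09:30-12:30.
Those are the intersection windows.
That's a single block of 180 minutes.

180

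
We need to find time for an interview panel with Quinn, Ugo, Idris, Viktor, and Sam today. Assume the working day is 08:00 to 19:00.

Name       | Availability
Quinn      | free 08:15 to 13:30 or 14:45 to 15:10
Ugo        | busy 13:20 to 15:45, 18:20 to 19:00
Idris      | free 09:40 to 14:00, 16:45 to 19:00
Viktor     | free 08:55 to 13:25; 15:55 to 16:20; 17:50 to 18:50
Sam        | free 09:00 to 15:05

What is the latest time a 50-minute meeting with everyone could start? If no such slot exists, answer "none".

Quinn free: 08:15-13:30, 14:45-15:10.
Ugo free: 08:00-13:20, 15:45-18:20 (invert busy blocks within the working day).
Idris free: 09:40-14:00, 16:45-19:00.
Viktor free: 08:55-13:25, 15:55-16:20, 17:50-18:50.
Sam free: 09:00-15:05.
Quinn ∩ Ugo: 08:15-13:20.
Quinn ∩ Ugo ∩ Idris: 09:40-13:20.
Quinn ∩ Ugo ∩ Idris ∩ Viktor: 09:40-13:20.
Quinn ∩ Ugo ∩ Idris ∩ Viktor ∩ Sam: 09:40-13:20.
So the common availability across everyone is 09:40-13:20.
The last common window of at least 50 minutes is 09:40-13:20; a 50-minute meeting can start as late as 12:30 and still end by 13:20.

12:30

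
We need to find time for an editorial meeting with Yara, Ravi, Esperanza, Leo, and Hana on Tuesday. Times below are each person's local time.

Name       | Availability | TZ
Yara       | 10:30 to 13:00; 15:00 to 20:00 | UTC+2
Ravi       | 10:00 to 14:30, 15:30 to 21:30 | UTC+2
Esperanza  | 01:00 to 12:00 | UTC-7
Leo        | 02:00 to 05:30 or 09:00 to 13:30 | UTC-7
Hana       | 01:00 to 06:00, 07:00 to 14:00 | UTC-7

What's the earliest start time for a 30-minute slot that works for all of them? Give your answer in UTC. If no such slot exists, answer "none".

09:00

Yara in UTC: 08:30-11:00, 13:00-18:00 (subtract 2h to convert from UTC+2).
Ravi in UTC: 08:00-12:30, 13:30-19:30 (subtract 2h to convert from UTC+2).
Esperanza in UTC: 08:00-19:00 (add 7h to convert from UTC-7).
Leo in UTC: 09:00-12:30, 16:00-20:30 (add 7h to convert from UTC-7).
Hana in UTC: 08:00-13:00, 14:00-21:00 (add 7h to convert from UTC-7).
Yara ∩ Ravi: 08:30-11:00, 13:30-18:00.
Yara ∩ Ravi ∩ Esperanza: 08:30-11:00, 13:30-18:00.
Yara ∩ Ravi ∩ Esperanza ∩ Leo: 09:00-11:00, 16:00-18:00.
Yara ∩ Ravi ∩ Esperanza ∩ Leo ∩ Hana: 09:00-11:00, 16:00-18:00.
Those are the intersection windows.
The first common window of at least 30 minutes is 09:00-11:00, so the earliest start is 09:00.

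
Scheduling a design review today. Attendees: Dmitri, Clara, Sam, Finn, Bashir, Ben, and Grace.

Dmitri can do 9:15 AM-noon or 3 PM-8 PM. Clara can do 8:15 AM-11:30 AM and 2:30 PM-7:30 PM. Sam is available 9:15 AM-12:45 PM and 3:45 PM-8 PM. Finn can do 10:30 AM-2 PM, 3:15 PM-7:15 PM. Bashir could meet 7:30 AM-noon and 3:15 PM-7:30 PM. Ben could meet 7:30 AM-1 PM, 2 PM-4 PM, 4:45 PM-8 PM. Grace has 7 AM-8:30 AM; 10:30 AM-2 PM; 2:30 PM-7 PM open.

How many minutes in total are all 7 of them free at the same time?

210

Dmitri ∩ Clara: 09:15-11:30, 15:00-19:30.
Dmitri ∩ Clara ∩ Sam: 09:15-11:30, 15:45-19:30.
Dmitri ∩ Clara ∩ Sam ∩ Finn: 10:30-11:30, 15:45-19:15.
Dmitri ∩ Clara ∩ Sam ∩ Finn ∩ Bashir: 10:30-11:30, 15:45-19:15.
Dmitri ∩ Clara ∩ Sam ∩ Finn ∩ Bashir ∩ Ben: 10:30-11:30, 15:45-16:00, 16:45-19:15.
Dmitri ∩ Clara ∩ Sam ∩ Finn ∩ Bashir ∩ Ben ∩ Grace: 10:30-11:30, 15:45-16:00, 16:45-19:00.
Summing the common windows: 60 + 15 + 135 = 210 minutes.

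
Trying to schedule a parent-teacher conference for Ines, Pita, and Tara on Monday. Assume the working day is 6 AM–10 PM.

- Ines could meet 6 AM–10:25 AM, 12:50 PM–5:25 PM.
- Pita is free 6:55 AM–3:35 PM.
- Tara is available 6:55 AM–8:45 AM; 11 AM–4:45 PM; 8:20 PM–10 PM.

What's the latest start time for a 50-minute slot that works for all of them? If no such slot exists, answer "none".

Ines ∩ Pita: 06:55-10:25, 12:50-15:35.
Ines ∩ Pita ∩ Tara: 06:55-08:45, 12:50-15:35.
The last common window of at least 50 minutes is 12:50-15:35; a 50-minute meeting can start as late as 14:45 and still end by 15:35.

14:45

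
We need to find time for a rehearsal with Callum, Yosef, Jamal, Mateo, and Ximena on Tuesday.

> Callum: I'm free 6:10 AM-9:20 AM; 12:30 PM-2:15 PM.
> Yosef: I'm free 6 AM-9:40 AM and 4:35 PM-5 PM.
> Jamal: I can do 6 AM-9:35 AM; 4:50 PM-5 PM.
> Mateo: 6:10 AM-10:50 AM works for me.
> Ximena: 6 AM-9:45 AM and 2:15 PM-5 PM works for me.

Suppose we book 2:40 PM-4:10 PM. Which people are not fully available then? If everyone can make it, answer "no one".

Callum: not fully free for 14:40-16:10. Yosef: not fully free for 14:40-16:10. Jamal: not fully free for 14:40-16:10. Mateo: not fully free for 14:40-16:10. Ximena: free for 14:40-16:10.

Callum, Jamal, Mateo, Yosef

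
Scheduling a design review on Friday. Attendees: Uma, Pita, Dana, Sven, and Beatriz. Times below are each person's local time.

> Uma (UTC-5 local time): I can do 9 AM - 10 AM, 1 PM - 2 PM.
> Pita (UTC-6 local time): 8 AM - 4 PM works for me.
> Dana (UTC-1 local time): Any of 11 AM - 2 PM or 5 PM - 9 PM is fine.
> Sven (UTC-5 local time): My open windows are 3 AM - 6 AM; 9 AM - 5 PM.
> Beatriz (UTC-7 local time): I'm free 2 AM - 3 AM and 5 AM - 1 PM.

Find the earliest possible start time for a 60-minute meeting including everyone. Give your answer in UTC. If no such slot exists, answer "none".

14:00

Uma in UTC: 14:00-15:00, 18:00-19:00 (add 5h to convert from UTC-5).
Pita in UTC: 14:00-22:00 (add 6h to convert from UTC-6).
Dana in UTC: 12:00-15:00, 18:00-22:00 (add 1h to convert from UTC-1).
Sven in UTC: 08:00-11:00, 14:00-22:00 (add 5h to convert from UTC-5).
Beatriz in UTC: 09:00-10:00, 12:00-20:00 (add 7h to convert from UTC-7).
Uma ∩ Pita: 14:00-15:00, 18:00-19:00.
Uma ∩ Pita ∩ Dana: 14:00-15:00, 18:00-19:00.
Uma ∩ Pita ∩ Dana ∩ Sven: 14:00-15:00, 18:00-19:00.
Uma ∩ Pita ∩ Dana ∩ Sven ∩ Beatriz: 14:00-15:00, 18:00-19:00.
The first common window of at least 60 minutes is 14:00-15:00, so the earliest start is 14:00.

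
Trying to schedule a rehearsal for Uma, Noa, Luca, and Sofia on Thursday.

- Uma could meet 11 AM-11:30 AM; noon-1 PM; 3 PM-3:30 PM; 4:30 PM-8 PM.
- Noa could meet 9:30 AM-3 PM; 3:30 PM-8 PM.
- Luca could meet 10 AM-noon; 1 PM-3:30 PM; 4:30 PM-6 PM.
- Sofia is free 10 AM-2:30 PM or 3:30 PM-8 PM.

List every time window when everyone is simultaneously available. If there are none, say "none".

Uma ∩ Noa: 11:00-11:30, 12:00-13:00, 16:30-20:00.
Uma ∩ Noa ∩ Luca: 11:00-11:30, 16:30-18:00.
Uma ∩ Noa ∩ Luca ∩ Sofia: 11:00-11:30, 16:30-18:00.

11:00-11:30, 16:30-18:00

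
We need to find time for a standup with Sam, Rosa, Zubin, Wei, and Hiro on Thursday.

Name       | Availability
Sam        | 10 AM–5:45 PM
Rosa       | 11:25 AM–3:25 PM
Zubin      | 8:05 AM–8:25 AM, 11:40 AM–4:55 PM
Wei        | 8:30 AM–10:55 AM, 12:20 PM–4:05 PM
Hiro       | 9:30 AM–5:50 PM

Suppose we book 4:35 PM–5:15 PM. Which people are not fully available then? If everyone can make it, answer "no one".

Rosa, Wei, Zubin

Sam: free for 16:35-17:15. Rosa: not fully free for 16:35-17:15. Zubin: not fully free for 16:35-17:15. Wei: not fully free for 16:35-17:15. Hiro: free for 16:35-17:15.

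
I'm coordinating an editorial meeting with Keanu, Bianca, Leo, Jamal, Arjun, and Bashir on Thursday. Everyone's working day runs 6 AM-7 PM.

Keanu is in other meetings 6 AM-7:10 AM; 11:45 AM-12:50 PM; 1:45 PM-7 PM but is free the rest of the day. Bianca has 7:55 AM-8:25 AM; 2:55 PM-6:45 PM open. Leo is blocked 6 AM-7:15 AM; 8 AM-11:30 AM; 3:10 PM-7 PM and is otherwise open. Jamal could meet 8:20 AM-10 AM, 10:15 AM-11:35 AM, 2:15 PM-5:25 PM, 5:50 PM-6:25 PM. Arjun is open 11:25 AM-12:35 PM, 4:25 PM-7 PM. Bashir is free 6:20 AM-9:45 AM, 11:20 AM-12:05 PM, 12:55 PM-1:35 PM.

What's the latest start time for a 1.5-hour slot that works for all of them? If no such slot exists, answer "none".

Keanu free: 07:10-11:45, 12:50-13:45 (invert busy blocks within the working day).
Bianca free: 07:55-08:25, 14:55-18:45.
Leo free: 07:15-08:00, 11:30-15:10 (invert busy blocks within the working day).
Jamal free: 08:20-10:00, 10:15-11:35, 14:15-17:25, 17:50-18:25.
Arjun free: 11:25-12:35, 16:25-19:00.
Bashir free: 06:20-09:45, 11:20-12:05, 12:55-13:35.
Keanu ∩ Bianca: 07:55-08:25.
Keanu ∩ Bianca ∩ Leo: 07:55-08:00.
Keanu ∩ Bianca ∩ Leo ∩ Jamal: ∅.
Keanu ∩ Bianca ∩ Leo ∩ Jamal ∩ Arjun: ∅.
Keanu ∩ Bianca ∩ Leo ∩ Jamal ∩ Arjun ∩ Bashir: ∅.
There is no time when everyone is free.
No common window is at least 90 minutes long.

none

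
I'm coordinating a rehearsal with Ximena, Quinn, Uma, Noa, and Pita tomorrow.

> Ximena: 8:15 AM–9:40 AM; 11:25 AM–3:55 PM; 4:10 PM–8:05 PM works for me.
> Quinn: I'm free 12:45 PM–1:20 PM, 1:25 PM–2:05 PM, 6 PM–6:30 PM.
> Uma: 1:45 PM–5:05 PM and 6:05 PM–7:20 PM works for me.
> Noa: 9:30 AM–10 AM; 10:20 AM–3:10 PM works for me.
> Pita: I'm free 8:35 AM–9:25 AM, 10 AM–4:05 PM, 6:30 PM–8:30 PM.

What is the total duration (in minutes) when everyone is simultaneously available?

Ximena ∩ Quinn: 12:45-13:20, 13:25-14:05, 18:00-18:30.
Ximena ∩ Quinn ∩ Uma: 13:45-14:05, 18:05-18:30.
Ximena ∩ Quinn ∩ Uma ∩ Noa: 13:45-14:05.
Ximena ∩ Quinn ∩ Uma ∩ Noa ∩ Pita: 13:45-14:05.
So the common availability across everyone is 13:45-14:05.
That's a single block of 20 minutes.

20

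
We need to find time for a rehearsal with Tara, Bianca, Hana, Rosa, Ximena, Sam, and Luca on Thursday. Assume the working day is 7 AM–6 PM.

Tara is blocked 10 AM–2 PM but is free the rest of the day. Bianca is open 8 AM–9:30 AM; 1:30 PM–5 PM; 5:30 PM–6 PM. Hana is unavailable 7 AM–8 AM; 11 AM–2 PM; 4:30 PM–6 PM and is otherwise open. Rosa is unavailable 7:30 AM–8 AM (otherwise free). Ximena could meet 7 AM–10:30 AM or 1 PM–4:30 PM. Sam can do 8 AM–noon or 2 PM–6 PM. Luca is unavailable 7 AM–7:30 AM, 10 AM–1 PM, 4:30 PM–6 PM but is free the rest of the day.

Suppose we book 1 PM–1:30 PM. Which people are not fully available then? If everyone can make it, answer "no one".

Tara free: 07:00-10:00, 14:00-18:00 (invert busy blocks within the working day).
Bianca free: 08:00-09:30, 13:30-17:00, 17:30-18:00.
Hana free: 08:00-11:00, 14:00-16:30 (invert busy blocks within the working day).
Rosa free: 07:00-07:30, 08:00-18:00 (invert busy blocks within the working day).
Ximena free: 07:00-10:30, 13:00-16:30.
Sam free: 08:00-12:00, 14:00-18:00.
Luca free: 07:30-10:00, 13:00-16:30 (invert busy blocks within the working day).
Tara: not fully free for 13:00-13:30. Bianca: not fully free for 13:00-13:30. Hana: not fully free for 13:00-13:30. Rosa: free for 13:00-13:30. Ximena: free for 13:00-13:30. Sam: not fully free for 13:00-13:30. Luca: free for 13:00-13:30.

Bianca, Hana, Sam, Tara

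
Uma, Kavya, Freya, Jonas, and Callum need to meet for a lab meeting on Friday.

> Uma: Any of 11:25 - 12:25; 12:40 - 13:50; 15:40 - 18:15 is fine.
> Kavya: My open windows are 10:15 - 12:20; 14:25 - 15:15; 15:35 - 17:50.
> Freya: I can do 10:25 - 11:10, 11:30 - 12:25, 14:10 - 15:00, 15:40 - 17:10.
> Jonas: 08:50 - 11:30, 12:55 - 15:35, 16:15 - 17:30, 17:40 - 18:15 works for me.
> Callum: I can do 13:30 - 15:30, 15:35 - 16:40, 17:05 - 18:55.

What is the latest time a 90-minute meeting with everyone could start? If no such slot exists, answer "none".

none

Uma ∩ Kavya: 11:25-12:20, 15:40-17:50.
Uma ∩ Kavya ∩ Freya: 11:30-12:20, 15:40-17:10.
Uma ∩ Kavya ∩ Freya ∩ Jonas: 16:15-17:10.
Uma ∩ Kavya ∩ Freya ∩ Jonas ∩ Callum: 16:15-16:40, 17:05-17:10.
No common window is at least 90 minutes long.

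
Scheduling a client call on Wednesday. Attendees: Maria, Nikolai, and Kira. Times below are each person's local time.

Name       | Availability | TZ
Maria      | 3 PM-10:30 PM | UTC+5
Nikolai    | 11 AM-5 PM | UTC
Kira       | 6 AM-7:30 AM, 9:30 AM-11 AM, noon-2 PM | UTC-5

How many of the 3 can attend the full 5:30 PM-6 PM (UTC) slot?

Maria in UTC: 10:00-17:30 (subtract 5h to convert from UTC+5).
Nikolai in UTC: 11:00-17:00.
Kira in UTC: 11:00-12:30, 14:30-16:00, 17:00-19:00 (add 5h to convert from UTC-5).
Kira can make the full 17:30-18:00 slot — that's 1.

1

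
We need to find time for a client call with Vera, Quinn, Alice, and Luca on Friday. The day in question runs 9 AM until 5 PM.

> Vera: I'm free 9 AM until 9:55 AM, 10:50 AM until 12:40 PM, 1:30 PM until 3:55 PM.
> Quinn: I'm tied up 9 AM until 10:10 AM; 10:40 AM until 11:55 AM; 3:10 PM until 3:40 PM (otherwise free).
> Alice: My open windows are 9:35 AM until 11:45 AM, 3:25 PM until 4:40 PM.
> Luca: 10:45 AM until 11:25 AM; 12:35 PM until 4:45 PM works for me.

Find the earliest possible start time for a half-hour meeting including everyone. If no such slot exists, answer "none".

none

Vera free: 09:00-09:55, 10:50-12:40, 13:30-15:55.
Quinn free: 10:10-10:40, 11:55-15:10, 15:40-17:00 (invert busy blocks within the working day).
Alice free: 09:35-11:45, 15:25-16:40.
Luca free: 10:45-11:25, 12:35-16:45.
Vera ∩ Quinn: 11:55-12:40, 13:30-15:10, 15:40-15:55.
Vera ∩ Quinn ∩ Alice: 15:40-15:55.
Vera ∩ Quinn ∩ Alice ∩ Luca: 15:40-15:55.
No common window is at least 30 minutes long.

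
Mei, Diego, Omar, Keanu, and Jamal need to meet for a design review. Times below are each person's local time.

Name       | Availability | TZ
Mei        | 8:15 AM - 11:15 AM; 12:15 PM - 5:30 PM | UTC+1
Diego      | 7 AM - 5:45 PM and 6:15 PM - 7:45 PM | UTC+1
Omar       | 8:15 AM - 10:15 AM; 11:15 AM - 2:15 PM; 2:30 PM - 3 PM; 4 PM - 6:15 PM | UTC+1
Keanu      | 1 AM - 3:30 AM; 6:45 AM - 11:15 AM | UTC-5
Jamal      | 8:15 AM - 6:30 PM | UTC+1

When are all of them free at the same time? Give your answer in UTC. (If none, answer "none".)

07:15-08:30, 11:45-13:15, 13:30-14:00, 15:00-16:15

Mei in UTC: 07:15-10:15, 11:15-16:30 (subtract 1h to convert from UTC+1).
Diego in UTC: 06:00-16:45, 17:15-18:45 (subtract 1h to convert from UTC+1).
Omar in UTC: 07:15-09:15, 10:15-13:15, 13:30-14:00, 15:00-17:15 (subtract 1h to convert from UTC+1).
Keanu in UTC: 06:00-08:30, 11:45-16:15 (add 5h to convert from UTC-5).
Jamal in UTC: 07:15-17:30 (subtract 1h to convert from UTC+1).
Mei ∩ Diego: 07:15-10:15, 11:15-16:30.
Mei ∩ Diego ∩ Omar: 07:15-09:15, 11:15-13:15, 13:30-14:00, 15:00-16:30.
Mei ∩ Diego ∩ Omar ∩ Keanu: 07:15-08:30, 11:45-13:15, 13:30-14:00, 15:00-16:15.
Mei ∩ Diego ∩ Omar ∩ Keanu ∩ Jamal: 07:15-08:30, 11:45-13:15, 13:30-14:00, 15:00-16:15.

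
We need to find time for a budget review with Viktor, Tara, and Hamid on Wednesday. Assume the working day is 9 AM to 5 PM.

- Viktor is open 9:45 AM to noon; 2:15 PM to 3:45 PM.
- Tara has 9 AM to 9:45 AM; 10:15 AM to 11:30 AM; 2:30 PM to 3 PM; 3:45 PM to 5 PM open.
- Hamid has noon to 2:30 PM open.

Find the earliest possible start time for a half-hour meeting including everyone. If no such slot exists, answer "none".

none

Viktor ∩ Tara: 10:15-11:30, 14:30-15:00.
Viktor ∩ Tara ∩ Hamid: ∅.
There is no time when everyone is free.
No common window is at least 30 minutes long.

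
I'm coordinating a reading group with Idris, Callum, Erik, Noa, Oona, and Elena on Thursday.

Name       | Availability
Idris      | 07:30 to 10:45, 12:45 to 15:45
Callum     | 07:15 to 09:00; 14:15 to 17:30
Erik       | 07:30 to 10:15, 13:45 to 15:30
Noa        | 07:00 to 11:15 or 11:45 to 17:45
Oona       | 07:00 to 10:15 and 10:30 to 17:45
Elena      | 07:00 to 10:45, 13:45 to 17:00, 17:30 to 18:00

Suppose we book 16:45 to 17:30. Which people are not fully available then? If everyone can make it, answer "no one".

Idris: not fully free for 16:45-17:30. Callum: free for 16:45-17:30. Erik: not fully free for 16:45-17:30. Noa: free for 16:45-17:30. Oona: free for 16:45-17:30. Elena: not fully free for 16:45-17:30.

Elena, Erik, Idris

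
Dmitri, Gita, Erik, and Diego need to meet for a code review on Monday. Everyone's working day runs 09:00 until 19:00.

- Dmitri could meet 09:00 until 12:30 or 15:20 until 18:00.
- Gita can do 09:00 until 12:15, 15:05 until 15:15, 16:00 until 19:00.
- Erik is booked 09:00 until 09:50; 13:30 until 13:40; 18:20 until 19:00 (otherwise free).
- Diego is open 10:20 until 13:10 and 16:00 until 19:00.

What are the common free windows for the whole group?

10:20-12:15, 16:00-18:00

Dmitri free: 09:00-12:30, 15:20-18:00.
Gita free: 09:00-12:15, 15:05-15:15, 16:00-19:00.
Erik free: 09:50-13:30, 13:40-18:20 (invert busy blocks within the working day).
Diego free: 10:20-13:10, 16:00-19:00.
Dmitri ∩ Gita: 09:00-12:15, 16:00-18:00.
Dmitri ∩ Gita ∩ Erik: 09:50-12:15, 16:00-18:00.
Dmitri ∩ Gita ∩ Erik ∩ Diego: 10:20-12:15, 16:00-18:00.
Those are the intersection windows.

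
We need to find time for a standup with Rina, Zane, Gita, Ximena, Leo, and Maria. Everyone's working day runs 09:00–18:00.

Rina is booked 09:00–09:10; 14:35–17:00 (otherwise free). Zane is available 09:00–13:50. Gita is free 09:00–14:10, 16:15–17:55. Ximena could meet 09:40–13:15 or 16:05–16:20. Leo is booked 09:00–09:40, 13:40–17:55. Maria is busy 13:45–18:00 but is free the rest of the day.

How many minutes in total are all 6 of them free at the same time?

Rina free: 09:10-14:35, 17:00-18:00 (invert busy blocks within the working day).
Zane free: 09:00-13:50.
Gita free: 09:00-14:10, 16:15-17:55.
Ximena free: 09:40-13:15, 16:05-16:20.
Leo free: 09:40-13:40, 17:55-18:00 (invert busy blocks within the working day).
Maria free: 09:00-13:45 (invert busy blocks within the working day).
Rina ∩ Zane: 09:10-13:50.
Rina ∩ Zane ∩ Gita: 09:10-13:50.
Rina ∩ Zane ∩ Gita ∩ Ximena: 09:40-13:15.
Rina ∩ Zane ∩ Gita ∩ Ximena ∩ Leo: 09:40-13:15.
Rina ∩ Zane ∩ Gita ∩ Ximena ∩ Leo ∩ Maria: 09:40-13:15.
That's a single block of 215 minutes.

215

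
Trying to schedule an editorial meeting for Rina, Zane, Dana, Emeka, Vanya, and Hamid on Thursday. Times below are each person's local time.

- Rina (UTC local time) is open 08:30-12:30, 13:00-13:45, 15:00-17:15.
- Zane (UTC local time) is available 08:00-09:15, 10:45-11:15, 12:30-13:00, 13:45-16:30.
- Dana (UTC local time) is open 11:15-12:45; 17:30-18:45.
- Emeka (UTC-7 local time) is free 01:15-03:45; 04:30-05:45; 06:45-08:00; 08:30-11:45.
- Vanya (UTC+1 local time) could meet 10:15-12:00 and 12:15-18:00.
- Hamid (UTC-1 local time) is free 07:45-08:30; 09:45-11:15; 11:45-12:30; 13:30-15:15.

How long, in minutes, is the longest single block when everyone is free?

0

Rina in UTC: 08:30-12:30, 13:00-13:45, 15:00-17:15.
Zane in UTC: 08:00-09:15, 10:45-11:15, 12:30-13:00, 13:45-16:30.
Dana in UTC: 11:15-12:45, 17:30-18:45.
Emeka in UTC: 08:15-10:45, 11:30-12:45, 13:45-15:00, 15:30-18:45 (add 7h to convert from UTC-7).
Vanya in UTC: 09:15-11:00, 11:15-17:00 (subtract 1h to convert from UTC+1).
Hamid in UTC: 08:45-09:30, 10:45-12:15, 12:45-13:30, 14:30-16:15 (add 1h to convert from UTC-1).
Rina ∩ Zane: 08:30-09:15, 10:45-11:15, 15:00-16:30.
Rina ∩ Zane ∩ Dana: ∅.
Rina ∩ Zane ∩ Dana ∩ Emeka: ∅.
Rina ∩ Zane ∩ Dana ∩ Emeka ∩ Vanya: ∅.
Rina ∩ Zane ∩ Dana ∩ Emeka ∩ Vanya ∩ Hamid: ∅.
There is no time when everyone is free.
No common window exists, so the longest block is 0 minutes.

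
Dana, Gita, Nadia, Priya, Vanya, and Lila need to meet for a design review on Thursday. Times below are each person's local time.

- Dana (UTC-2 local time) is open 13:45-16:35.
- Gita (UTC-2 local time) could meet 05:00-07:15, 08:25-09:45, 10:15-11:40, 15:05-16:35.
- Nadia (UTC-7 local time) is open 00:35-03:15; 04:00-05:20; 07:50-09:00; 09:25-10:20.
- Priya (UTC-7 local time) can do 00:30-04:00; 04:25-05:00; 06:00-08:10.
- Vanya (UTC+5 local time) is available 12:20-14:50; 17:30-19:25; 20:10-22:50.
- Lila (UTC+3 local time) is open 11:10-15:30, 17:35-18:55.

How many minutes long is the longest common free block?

0

Dana in UTC: 15:45-18:35 (add 2h to convert from UTC-2).
Gita in UTC: 07:00-09:15, 10:25-11:45, 12:15-13:40, 17:05-18:35 (add 2h to convert from UTC-2).
Nadia in UTC: 07:35-10:15, 11:00-12:20, 14:50-16:00, 16:25-17:20 (add 7h to convert from UTC-7).
Priya in UTC: 07:30-11:00, 11:25-12:00, 13:00-15:10 (add 7h to convert from UTC-7).
Vanya in UTC: 07:20-09:50, 12:30-14:25, 15:10-17:50 (subtract 5h to convert from UTC+5).
Lila in UTC: 08:10-12:30, 14:35-15:55 (subtract 3h to convert from UTC+3).
Dana ∩ Gita: 17:05-18:35.
Dana ∩ Gita ∩ Nadia: 17:05-17:20.
Dana ∩ Gita ∩ Nadia ∩ Priya: ∅.
Dana ∩ Gita ∩ Nadia ∩ Priya ∩ Vanya: ∅.
Dana ∩ Gita ∩ Nadia ∩ Priya ∩ Vanya ∩ Lila: ∅.
There is no time when everyone is free.
No common window exists, so the longest block is 0 minutes.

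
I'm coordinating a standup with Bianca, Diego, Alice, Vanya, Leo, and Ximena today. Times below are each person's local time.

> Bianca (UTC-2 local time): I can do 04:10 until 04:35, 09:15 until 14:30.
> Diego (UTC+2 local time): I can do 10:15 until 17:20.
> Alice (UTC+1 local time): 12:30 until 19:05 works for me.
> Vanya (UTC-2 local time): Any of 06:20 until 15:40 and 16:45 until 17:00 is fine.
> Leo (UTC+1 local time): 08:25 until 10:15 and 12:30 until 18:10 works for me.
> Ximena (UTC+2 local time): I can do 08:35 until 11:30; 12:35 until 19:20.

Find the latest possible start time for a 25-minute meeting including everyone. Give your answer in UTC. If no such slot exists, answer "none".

14:55

Bianca in UTC: 06:10-06:35, 11:15-16:30 (add 2h to convert from UTC-2).
Diego in UTC: 08:15-15:20 (subtract 2h to convert from UTC+2).
Alice in UTC: 11:30-18:05 (subtract 1h to convert from UTC+1).
Vanya in UTC: 08:20-17:40, 18:45-19:00 (add 2h to convert from UTC-2).
Leo in UTC: 07:25-09:15, 11:30-17:10 (subtract 1h to convert from UTC+1).
Ximena in UTC: 06:35-09:30, 10:35-17:20 (subtract 2h to convert from UTC+2).
Bianca ∩ Diego: 11:15-15:20.
Bianca ∩ Diego ∩ Alice: 11:30-15:20.
Bianca ∩ Diego ∩ Alice ∩ Vanya: 11:30-15:20.
Bianca ∩ Diego ∩ Alice ∩ Vanya ∩ Leo: 11:30-15:20.
Bianca ∩ Diego ∩ Alice ∩ Vanya ∩ Leo ∩ Ximena: 11:30-15:20.
The last common window of at least 25 minutes is 11:30-15:20; a 25-minute meeting can start as late as 14:55 and still end by 15:20.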